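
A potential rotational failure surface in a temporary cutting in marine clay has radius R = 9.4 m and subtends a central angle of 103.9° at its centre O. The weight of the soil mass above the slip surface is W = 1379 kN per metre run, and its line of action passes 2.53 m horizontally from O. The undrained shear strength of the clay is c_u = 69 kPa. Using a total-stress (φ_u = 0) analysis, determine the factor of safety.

FS = 3.17

Taking moments about the centre O, the resisting moment is provided by the undrained shear strength acting along the arc:
Arc length L_a = R·θ = 9.4·(103.9°·π/180) = 9.4·1.8134 = 17.05 m
M_R = c_u·L_a·R = 69·17.05·9.4 = 11056.0 kN·m/m
M_D = W·d = 1379·2.53 = 3488.9 kN·m/m
FS = M_R / M_D = 11056.0 / 3488.9 = 3.169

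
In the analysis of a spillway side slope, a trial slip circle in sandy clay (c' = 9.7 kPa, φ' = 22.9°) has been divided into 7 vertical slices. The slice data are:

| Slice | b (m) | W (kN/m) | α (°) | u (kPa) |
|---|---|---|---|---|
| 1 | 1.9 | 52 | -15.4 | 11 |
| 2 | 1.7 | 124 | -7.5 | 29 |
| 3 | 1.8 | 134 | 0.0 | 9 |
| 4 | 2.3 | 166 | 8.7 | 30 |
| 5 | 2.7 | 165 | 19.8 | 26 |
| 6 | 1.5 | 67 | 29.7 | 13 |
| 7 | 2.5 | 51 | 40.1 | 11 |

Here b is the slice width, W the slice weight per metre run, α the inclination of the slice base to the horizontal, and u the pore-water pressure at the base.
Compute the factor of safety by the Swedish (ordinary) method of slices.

FS = 2.86

Ordinary method of slices: FS = Σ[c'·Δl_i + (W_i cosα_i − u_i·Δl_i)·tanφ'] / Σ W_i sinα_i, with Δl_i = b_i / cosα_i.
Slice 1: Δl = 1.9/cos(-15.4°) = 1.971 m; N'_1 = 52·cos(-15.4°) − 11·1.971 = 28.5; c'Δl = 19.12; W sinα = -13.8
Slice 2: Δl = 1.7/cos(-7.5°) = 1.715 m; N'_2 = 124·cos(-7.5°) − 29·1.715 = 73.2; c'Δl = 16.63; W sinα = -16.2
Slice 3: Δl = 1.8/cos0.0° = 1.800 m; N'_3 = 134·cos0.0° − 9·1.800 = 117.8; c'Δl = 17.46; W sinα = 0.0
Slice 4: Δl = 2.3/cos8.7° = 2.327 m; N'_4 = 166·cos8.7° − 30·2.327 = 94.3; c'Δl = 22.57; W sinα = 25.1
Slice 5: Δl = 2.7/cos19.8° = 2.870 m; N'_5 = 165·cos19.8° − 26·2.870 = 80.6; c'Δl = 27.84; W sinα = 55.9
Slice 6: Δl = 1.5/cos29.7° = 1.727 m; N'_6 = 67·cos29.7° − 13·1.727 = 35.7; c'Δl = 16.75; W sinα = 33.2
Slice 7: Δl = 2.5/cos40.1° = 3.268 m; N'_7 = 51·cos40.1° − 11·3.268 = 3.1; c'Δl = 31.70; W sinα = 32.9
Σc'Δl = 152.1 kN/m; ΣN' = 433.2 kN/m; ΣW sinα = 117.1 kN/m
Resisting = 152.1 + 433.2·tan22.9° = 152.1 + 183.0 = 335.1 kN/m
FS = 335.1 / 117.1 = 2.862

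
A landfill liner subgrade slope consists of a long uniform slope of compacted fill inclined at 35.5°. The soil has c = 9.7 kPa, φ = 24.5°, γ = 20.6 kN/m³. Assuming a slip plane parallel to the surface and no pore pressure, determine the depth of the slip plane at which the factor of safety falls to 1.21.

Setting FS = 1.21 in FS = [c + γz cos²β tanφ] / [γz sinβ cosβ] and solving for z:
z = c / [γ cosβ (FS·sinβ − cosβ·tanφ)]
  = 9.7 / [20.6·cos35.5°·(1.21·sin35.5° − cos35.5°·tan24.5°)]
  = 9.7 / [20.6·0.8141·(1.21·0.5807 − 0.8141·0.4557)]
  = 9.7 / 5.5618 = 1.744 m

z = 1.74 m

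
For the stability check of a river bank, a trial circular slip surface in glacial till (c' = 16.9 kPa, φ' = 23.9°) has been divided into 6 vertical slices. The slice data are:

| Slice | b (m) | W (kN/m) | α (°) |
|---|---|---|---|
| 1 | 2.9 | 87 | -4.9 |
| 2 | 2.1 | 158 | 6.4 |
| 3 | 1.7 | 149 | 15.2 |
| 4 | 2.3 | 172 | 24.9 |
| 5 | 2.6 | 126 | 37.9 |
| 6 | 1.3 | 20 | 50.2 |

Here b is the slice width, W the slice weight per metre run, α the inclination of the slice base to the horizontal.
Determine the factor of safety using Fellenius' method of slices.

FS = 2.51

Ordinary method of slices: FS = Σ[c'·Δl_i + (W_i cosα_i)·tanφ'] / Σ W_i sinα_i, with Δl_i = b_i / cosα_i.
Slice 1: Δl = 2.9/cos(-4.9°) = 2.911 m; N'_1 = 87·cos(-4.9°) = 86.7; c'Δl = 49.19; W sinα = -7.4
Slice 2: Δl = 2.1/cos6.4° = 2.113 m; N'_2 = 158·cos6.4° = 157.0; c'Δl = 35.71; W sinα = 17.6
Slice 3: Δl = 1.7/cos15.2° = 1.762 m; N'_3 = 149·cos15.2° = 143.8; c'Δl = 29.77; W sinα = 39.1
Slice 4: Δl = 2.3/cos24.9° = 2.536 m; N'_4 = 172·cos24.9° = 156.0; c'Δl = 42.85; W sinα = 72.4
Slice 5: Δl = 2.6/cos37.9° = 3.295 m; N'_5 = 126·cos37.9° = 99.4; c'Δl = 55.68; W sinα = 77.4
Slice 6: Δl = 1.3/cos50.2° = 2.031 m; N'_6 = 20·cos50.2° = 12.8; c'Δl = 34.32; W sinα = 15.4
Σc'Δl = 247.5 kN/m; ΣN' = 655.7 kN/m; ΣW sinα = 214.4 kN/m
Resisting = 247.5 + 655.7·tan23.9° = 247.5 + 290.6 = 538.1 kN/m
FS = 538.1 / 214.4 = 2.509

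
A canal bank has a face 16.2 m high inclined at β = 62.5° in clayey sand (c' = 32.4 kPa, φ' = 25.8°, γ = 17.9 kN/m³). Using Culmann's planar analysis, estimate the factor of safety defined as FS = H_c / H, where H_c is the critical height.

H_c = (4c'/γ) · sinβ cosφ' / [1 − cos(β − φ')]
    = (4·32.4/17.9) · sin62.5°·cos25.8° / [1 − cos36.7°]
    = 7.240 · 0.7986 / 0.1982 = 29.17 m
FS = H_c / H = 29.17 / 16.2 = 1.801

FS = 1.80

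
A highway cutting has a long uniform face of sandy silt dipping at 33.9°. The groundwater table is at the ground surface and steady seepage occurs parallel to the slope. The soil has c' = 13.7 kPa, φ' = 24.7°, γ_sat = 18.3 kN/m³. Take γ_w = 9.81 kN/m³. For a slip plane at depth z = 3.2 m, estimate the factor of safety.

FS = 0.82

With seepage parallel to the slope and the water table at the surface, the effective normal stress on the slip plane uses the buoyant unit weight γ' = γ_sat − γ_w while the driving shear stress uses γ_sat:
FS = [c' + γ' z cos²β tanφ'] / [γ_sat z sinβ cosβ]
γ' = 18.3 − 9.81 = 8.49 kN/m³
Numerator = 13.7 + 8.49·3.2·cos²33.9°·tan24.7° = 13.7 + 8.49·3.2·0.6889·0.4599 = 22.309 kPa
Denominator = 18.3·3.2·sin33.9°·cos33.9° = 18.3·3.2·0.5577·0.8300 = 27.109 kPa
FS = 22.309 / 27.109 = 0.823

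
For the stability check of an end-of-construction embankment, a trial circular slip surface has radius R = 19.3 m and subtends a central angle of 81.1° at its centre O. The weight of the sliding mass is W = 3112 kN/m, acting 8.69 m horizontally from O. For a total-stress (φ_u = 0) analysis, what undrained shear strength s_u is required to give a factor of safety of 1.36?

FS = s_u·L_a·R / (W·d), so s_u = FS·W·d / (L_a·R).
Arc length L_a = R·θ = 19.3·(81.1°·π/180) = 19.3·1.4155 = 27.32 m
s_u = 1.36·3112·8.69 / (27.32·19.3) = 36778.9 / 527.25 = 69.76 kPa

s_u = 69.8 kPa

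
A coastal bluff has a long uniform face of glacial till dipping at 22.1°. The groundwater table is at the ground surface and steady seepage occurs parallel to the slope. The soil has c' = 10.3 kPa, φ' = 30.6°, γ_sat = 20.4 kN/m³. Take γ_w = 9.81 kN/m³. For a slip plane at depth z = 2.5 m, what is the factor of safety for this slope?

FS = 1.34

With seepage parallel to the slope and the water table at the surface, the effective normal stress on the slip plane uses the buoyant unit weight γ' = γ_sat − γ_w while the driving shear stress uses γ_sat:
FS = [c' + γ' z cos²β tanφ'] / [γ_sat z sinβ cosβ]
γ' = 20.4 − 9.81 = 10.59 kN/m³
Numerator = 10.3 + 10.59·2.5·cos²22.1°·tan30.6° = 10.3 + 10.59·2.5·0.8585·0.5914 = 23.741 kPa
Denominator = 20.4·2.5·sin22.1°·cos22.1° = 20.4·2.5·0.3762·0.9265 = 17.778 kPa
FS = 23.741 / 17.778 = 1.335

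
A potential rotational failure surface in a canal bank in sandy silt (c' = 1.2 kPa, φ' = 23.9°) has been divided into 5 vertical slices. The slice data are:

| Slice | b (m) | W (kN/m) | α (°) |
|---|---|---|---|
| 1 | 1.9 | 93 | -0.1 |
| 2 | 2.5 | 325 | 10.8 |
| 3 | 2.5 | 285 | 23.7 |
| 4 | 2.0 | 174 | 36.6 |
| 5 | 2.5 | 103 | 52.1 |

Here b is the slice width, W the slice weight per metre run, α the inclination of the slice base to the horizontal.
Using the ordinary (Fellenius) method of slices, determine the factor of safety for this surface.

FS = 1.12

Ordinary method of slices: FS = Σ[c'·Δl_i + (W_i cosα_i)·tanφ'] / Σ W_i sinα_i, with Δl_i = b_i / cosα_i.
Slice 1: Δl = 1.9/cos(-0.1°) = 1.900 m; N'_1 = 93·cos(-0.1°) = 93.0; c'Δl = 2.28; W sinα = -0.2
Slice 2: Δl = 2.5/cos10.8° = 2.545 m; N'_2 = 325·cos10.8° = 319.2; c'Δl = 3.05; W sinα = 60.9
Slice 3: Δl = 2.5/cos23.7° = 2.730 m; N'_3 = 285·cos23.7° = 261.0; c'Δl = 3.28; W sinα = 114.6
Slice 4: Δl = 2.0/cos36.6° = 2.491 m; N'_4 = 174·cos36.6° = 139.7; c'Δl = 2.99; W sinα = 103.7
Slice 5: Δl = 2.5/cos52.1° = 4.070 m; N'_5 = 103·cos52.1° = 63.3; c'Δl = 4.88; W sinα = 81.3
Σc'Δl = 16.5 kN/m; ΣN' = 876.2 kN/m; ΣW sinα = 360.3 kN/m
Resisting = 16.5 + 876.2·tan23.9° = 16.5 + 388.3 = 404.7 kN/m
FS = 404.7 / 360.3 = 1.123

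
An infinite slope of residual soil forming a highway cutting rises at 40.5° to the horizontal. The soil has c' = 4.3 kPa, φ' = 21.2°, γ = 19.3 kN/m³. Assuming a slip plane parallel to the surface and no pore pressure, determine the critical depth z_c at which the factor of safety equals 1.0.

z_c = 0.83 m

Setting FS = 1.00 in FS = [c' + γz cos²β tanφ'] / [γz sinβ cosβ] and solving for z:
z = c' / [γ cosβ (FS·sinβ − cosβ·tanφ')]
  = 4.3 / [19.3·cos40.5°·(1.00·sin40.5° − cos40.5°·tan21.2°)]
  = 4.3 / [19.3·0.7604·(1.00·0.6494 − 0.7604·0.3879)]
  = 4.3 / 5.2027 = 0.826 m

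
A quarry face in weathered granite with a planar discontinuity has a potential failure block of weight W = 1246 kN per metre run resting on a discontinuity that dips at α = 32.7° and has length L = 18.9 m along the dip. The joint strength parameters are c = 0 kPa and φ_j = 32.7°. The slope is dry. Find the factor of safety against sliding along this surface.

FS = 1.00

Resolving the block weight along and normal to the plane and applying the Mohr–Coulomb strength on the joint:
N' = W cosα = 1246·cos32.7° = 1048.5 kN/m
Driving force T = W sinα = 1246·sin32.7° = 673.1 kN/m
Resisting force R = c·L + N'·tanφ_j = 0·18.9 + 1048.5·tan32.7° = 0.0 + 673.1 = 673.1 kN/m
FS = R / T = 673.1 / 673.1 = 1.000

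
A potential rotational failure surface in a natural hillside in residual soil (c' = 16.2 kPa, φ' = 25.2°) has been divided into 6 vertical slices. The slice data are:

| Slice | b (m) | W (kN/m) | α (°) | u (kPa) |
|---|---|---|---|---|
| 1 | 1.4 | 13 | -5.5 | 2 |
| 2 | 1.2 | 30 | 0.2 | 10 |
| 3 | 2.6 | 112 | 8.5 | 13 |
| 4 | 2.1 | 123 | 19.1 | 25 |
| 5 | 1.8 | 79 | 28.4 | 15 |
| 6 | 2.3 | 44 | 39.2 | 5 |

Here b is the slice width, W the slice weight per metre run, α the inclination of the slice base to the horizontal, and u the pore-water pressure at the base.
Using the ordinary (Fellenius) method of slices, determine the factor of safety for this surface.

Ordinary method of slices: FS = Σ[c'·Δl_i + (W_i cosα_i − u_i·Δl_i)·tanφ'] / Σ W_i sinα_i, with Δl_i = b_i / cosα_i.
Slice 1: Δl = 1.4/cos(-5.5°) = 1.406 m; N'_1 = 13·cos(-5.5°) − 2·1.406 = 10.1; c'Δl = 22.78; W sinα = -1.2
Slice 2: Δl = 1.2/cos0.2° = 1.200 m; N'_2 = 30·cos0.2° − 10·1.200 = 18.0; c'Δl = 19.44; W sinα = 0.1
Slice 3: Δl = 2.6/cos8.5° = 2.629 m; N'_3 = 112·cos8.5° − 13·2.629 = 76.6; c'Δl = 42.59; W sinα = 16.6
Slice 4: Δl = 2.1/cos19.1° = 2.222 m; N'_4 = 123·cos19.1° − 25·2.222 = 60.7; c'Δl = 36.00; W sinα = 40.2
Slice 5: Δl = 1.8/cos28.4° = 2.046 m; N'_5 = 79·cos28.4° − 15·2.046 = 38.8; c'Δl = 33.15; W sinα = 37.6
Slice 6: Δl = 2.3/cos39.2° = 2.968 m; N'_6 = 44·cos39.2° − 5·2.968 = 19.3; c'Δl = 48.08; W sinα = 27.8
Σc'Δl = 202.0 kN/m; ΣN' = 223.4 kN/m; ΣW sinα = 121.0 kN/m
Resisting = 202.0 + 223.4·tan25.2° = 202.0 + 105.1 = 307.2 kN/m
FS = 307.2 / 121.0 = 2.538

FS = 2.54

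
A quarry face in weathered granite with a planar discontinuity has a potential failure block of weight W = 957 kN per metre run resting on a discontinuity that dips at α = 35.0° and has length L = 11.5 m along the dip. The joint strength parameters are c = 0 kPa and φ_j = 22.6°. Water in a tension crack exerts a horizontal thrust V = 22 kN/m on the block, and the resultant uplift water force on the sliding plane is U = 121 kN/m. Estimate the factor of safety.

FS = 0.48

Resolving the block weight along and normal to the plane and applying the Mohr–Coulomb strength on the joint:
N' = W cosα − U − V sinα = 957·cos35.0° − 121 − 22·sin35.0° = 650.3 kN/m
Driving force T = W sinα + V cosα = 957·sin35.0° + 22·cos35.0° = 566.9 kN/m
Resisting force R = c·L + N'·tanφ_j = 0·11.5 + 650.3·tan22.6° = 0.0 + 270.7 = 270.7 kN/m
FS = R / T = 270.7 / 566.9 = 0.477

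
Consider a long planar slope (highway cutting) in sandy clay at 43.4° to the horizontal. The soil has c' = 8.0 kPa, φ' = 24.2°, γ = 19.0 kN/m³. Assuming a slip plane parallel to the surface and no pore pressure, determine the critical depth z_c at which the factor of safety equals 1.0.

z_c = 1.61 m

Setting FS = 1.00 in FS = [c' + γz cos²β tanφ'] / [γz sinβ cosβ] and solving for z:
z = c' / [γ cosβ (FS·sinβ − cosβ·tanφ')]
  = 8.0 / [19.0·cos43.4°·(1.00·sin43.4° − cos43.4°·tan24.2°)]
  = 8.0 / [19.0·0.7266·(1.00·0.6871 − 0.7266·0.4494)]
  = 8.0 / 4.9774 = 1.607 m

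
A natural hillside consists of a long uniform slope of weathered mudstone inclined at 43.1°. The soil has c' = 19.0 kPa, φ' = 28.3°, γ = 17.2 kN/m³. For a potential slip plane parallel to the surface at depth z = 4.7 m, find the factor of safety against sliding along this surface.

For an infinite slope with a slip plane parallel to the surface (no pore pressure): FS = [c' + γz cos²β tanφ'] / [γz sinβ cosβ].
γz = 17.2·4.7 = 80.84 kN/m²
Numerator = 19.0 + 80.84·cos²43.1°·tan28.3° = 19.0 + 80.84·0.5331·0.5384 = 42.206 kPa
Denominator = 80.84·sin43.1°·cos43.1° = 80.84·0.6833·0.7302 = 40.331 kPa
FS = 42.206 / 40.331 = 1.046

FS = 1.05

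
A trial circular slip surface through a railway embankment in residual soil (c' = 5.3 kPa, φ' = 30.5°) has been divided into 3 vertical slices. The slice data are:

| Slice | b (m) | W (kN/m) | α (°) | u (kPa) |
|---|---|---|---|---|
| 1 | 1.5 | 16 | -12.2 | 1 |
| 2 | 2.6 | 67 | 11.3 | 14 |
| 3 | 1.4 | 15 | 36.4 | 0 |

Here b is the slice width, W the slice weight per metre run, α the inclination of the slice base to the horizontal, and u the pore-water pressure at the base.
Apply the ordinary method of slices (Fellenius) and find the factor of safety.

Ordinary method of slices: FS = Σ[c'·Δl_i + (W_i cosα_i − u_i·Δl_i)·tanφ'] / Σ W_i sinα_i, with Δl_i = b_i / cosα_i.
Slice 1: Δl = 1.5/cos(-12.2°) = 1.535 m; N'_1 = 16·cos(-12.2°) − 1·1.535 = 14.1; c'Δl = 8.13; W sinα = -3.4
Slice 2: Δl = 2.6/cos11.3° = 2.651 m; N'_2 = 67·cos11.3° − 14·2.651 = 28.6; c'Δl = 14.05; W sinα = 13.1
Slice 3: Δl = 1.4/cos36.4° = 1.739 m; N'_3 = 15·cos36.4° − 0·1.739 = 12.1; c'Δl = 9.22; W sinα = 8.9
Σc'Δl = 31.4 kN/m; ΣN' = 54.8 kN/m; ΣW sinα = 18.6 kN/m
Resisting = 31.4 + 54.8·tan30.5° = 31.4 + 32.3 = 63.7 kN/m
FS = 63.7 / 18.6 = 3.414

FS = 3.41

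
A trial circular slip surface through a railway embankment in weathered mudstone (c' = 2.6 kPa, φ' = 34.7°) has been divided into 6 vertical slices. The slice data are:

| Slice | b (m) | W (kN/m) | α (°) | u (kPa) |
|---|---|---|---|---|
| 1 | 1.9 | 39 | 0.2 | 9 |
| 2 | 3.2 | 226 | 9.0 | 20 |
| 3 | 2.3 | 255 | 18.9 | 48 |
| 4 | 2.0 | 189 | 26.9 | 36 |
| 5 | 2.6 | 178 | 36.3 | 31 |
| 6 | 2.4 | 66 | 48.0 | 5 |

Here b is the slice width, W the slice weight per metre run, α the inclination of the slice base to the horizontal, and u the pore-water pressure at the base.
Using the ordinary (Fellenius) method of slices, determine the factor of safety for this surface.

FS = 1.01

Ordinary method of slices: FS = Σ[c'·Δl_i + (W_i cosα_i − u_i·Δl_i)·tanφ'] / Σ W_i sinα_i, with Δl_i = b_i / cosα_i.
Slice 1: Δl = 1.9/cos0.2° = 1.900 m; N'_1 = 39·cos0.2° − 9·1.900 = 21.9; c'Δl = 4.94; W sinα = 0.1
Slice 2: Δl = 3.2/cos9.0° = 3.240 m; N'_2 = 226·cos9.0° − 20·3.240 = 158.4; c'Δl = 8.42; W sinα = 35.4
Slice 3: Δl = 2.3/cos18.9° = 2.431 m; N'_3 = 255·cos18.9° − 48·2.431 = 124.6; c'Δl = 6.32; W sinα = 82.6
Slice 4: Δl = 2.0/cos26.9° = 2.243 m; N'_4 = 189·cos26.9° − 36·2.243 = 87.8; c'Δl = 5.83; W sinα = 85.5
Slice 5: Δl = 2.6/cos36.3° = 3.226 m; N'_5 = 178·cos36.3° − 31·3.226 = 43.4; c'Δl = 8.39; W sinα = 105.4
Slice 6: Δl = 2.4/cos48.0° = 3.587 m; N'_6 = 66·cos48.0° − 5·3.587 = 26.2; c'Δl = 9.33; W sinα = 49.0
Σc'Δl = 43.2 kN/m; ΣN' = 462.4 kN/m; ΣW sinα = 358.0 kN/m
Resisting = 43.2 + 462.4·tan34.7° = 43.2 + 320.2 = 363.4 kN/m
FS = 363.4 / 358.0 = 1.015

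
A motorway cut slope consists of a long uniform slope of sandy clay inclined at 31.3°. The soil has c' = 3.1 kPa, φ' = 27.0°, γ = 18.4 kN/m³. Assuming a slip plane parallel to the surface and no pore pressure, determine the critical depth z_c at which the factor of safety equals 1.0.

z_c = 2.34 m

Setting FS = 1.00 in FS = [c' + γz cos²β tanφ'] / [γz sinβ cosβ] and solving for z:
z = c' / [γ cosβ (FS·sinβ − cosβ·tanφ')]
  = 3.1 / [18.4·cos31.3°·(1.00·sin31.3° − cos31.3°·tan27.0°)]
  = 3.1 / [18.4·0.8545·(1.00·0.5195 − 0.8545·0.5095)]
  = 3.1 / 1.3230 = 2.343 m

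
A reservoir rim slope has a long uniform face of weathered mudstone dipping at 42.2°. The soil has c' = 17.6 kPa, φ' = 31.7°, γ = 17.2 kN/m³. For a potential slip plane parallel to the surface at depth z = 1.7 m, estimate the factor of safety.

For an infinite slope with a slip plane parallel to the surface (no pore pressure): FS = [c' + γz cos²β tanφ'] / [γz sinβ cosβ].
γz = 17.2·1.7 = 29.24 kN/m²
Numerator = 17.6 + 29.24·cos²42.2°·tan31.7° = 17.6 + 29.24·0.5488·0.6176 = 27.511 kPa
Denominator = 29.24·sin42.2°·cos42.2° = 29.24·0.6717·0.7408 = 14.550 kPa
FS = 27.511 / 14.550 = 1.891

FS = 1.89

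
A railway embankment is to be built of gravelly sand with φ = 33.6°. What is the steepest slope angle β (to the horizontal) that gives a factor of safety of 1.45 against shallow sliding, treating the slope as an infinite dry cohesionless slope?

β = 24.6°

For an infinite dry cohesionless slope FS = tanφ/tanβ, so tanβ = tanφ / FS.
tanβ = tan33.6° / 1.45 = 0.6644 / 1.45 = 0.4582
β = arctan(0.4582) = 24.62°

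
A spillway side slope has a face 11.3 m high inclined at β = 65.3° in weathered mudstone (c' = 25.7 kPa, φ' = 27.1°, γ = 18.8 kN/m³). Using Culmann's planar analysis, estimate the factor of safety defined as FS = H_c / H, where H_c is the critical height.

FS = 1.83

H_c = (4c'/γ) · sinβ cosφ' / [1 − cos(β − φ')]
    = (4·25.7/18.8) · sin65.3°·cos27.1° / [1 − cos38.2°]
    = 5.468 · 0.8088 / 0.2141 = 20.65 m
FS = H_c / H = 20.65 / 11.3 = 1.828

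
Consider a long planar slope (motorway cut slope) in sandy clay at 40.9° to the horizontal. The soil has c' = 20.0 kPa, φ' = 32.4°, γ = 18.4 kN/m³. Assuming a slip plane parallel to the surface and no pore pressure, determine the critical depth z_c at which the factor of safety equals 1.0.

Setting FS = 1.00 in FS = [c' + γz cos²β tanφ'] / [γz sinβ cosβ] and solving for z:
z = c' / [γ cosβ (FS·sinβ − cosβ·tanφ')]
  = 20.0 / [18.4·cos40.9°·(1.00·sin40.9° − cos40.9°·tan32.4°)]
  = 20.0 / [18.4·0.7559·(1.00·0.6547 − 0.7559·0.6346)]
  = 20.0 / 2.4347 = 8.215 m

z_c = 8.21 m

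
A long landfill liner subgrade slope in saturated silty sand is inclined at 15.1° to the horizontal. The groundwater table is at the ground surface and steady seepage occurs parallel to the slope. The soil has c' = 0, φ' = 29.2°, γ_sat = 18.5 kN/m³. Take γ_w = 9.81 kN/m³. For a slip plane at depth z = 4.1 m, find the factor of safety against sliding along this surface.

FS = 0.97

With seepage parallel to the slope and the water table at the surface, the effective normal stress on the slip plane uses the buoyant unit weight γ' = γ_sat − γ_w while the driving shear stress uses γ_sat:
FS = [c' + γ' z cos²β tanφ'] / [γ_sat z sinβ cosβ]
(For c' = 0 this reduces to FS = (γ'/γ_sat)·tanφ'/tanβ.)
γ' = 18.5 − 9.81 = 8.69 kN/m³
Numerator = 0.0 + 8.69·4.1·cos²15.1°·tan29.2° = 0.0 + 8.69·4.1·0.9321·0.5589 = 18.561 kPa
Denominator = 18.5·4.1·sin15.1°·cos15.1° = 18.5·4.1·0.2605·0.9655 = 19.077 kPa
FS = 18.561 / 19.077 = 0.973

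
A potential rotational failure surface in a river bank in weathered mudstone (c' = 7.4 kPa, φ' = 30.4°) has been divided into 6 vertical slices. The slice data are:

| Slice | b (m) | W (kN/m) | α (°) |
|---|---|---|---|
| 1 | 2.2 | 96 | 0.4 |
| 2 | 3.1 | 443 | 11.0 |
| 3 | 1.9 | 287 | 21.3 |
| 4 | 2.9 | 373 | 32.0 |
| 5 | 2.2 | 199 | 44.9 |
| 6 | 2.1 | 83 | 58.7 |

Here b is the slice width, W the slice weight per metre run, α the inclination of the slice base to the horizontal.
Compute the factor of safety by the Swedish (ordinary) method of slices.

Ordinary method of slices: FS = Σ[c'·Δl_i + (W_i cosα_i)·tanφ'] / Σ W_i sinα_i, with Δl_i = b_i / cosα_i.
Slice 1: Δl = 2.2/cos0.4° = 2.200 m; N'_1 = 96·cos0.4° = 96.0; c'Δl = 16.28; W sinα = 0.7
Slice 2: Δl = 3.1/cos11.0° = 3.158 m; N'_2 = 443·cos11.0° = 434.9; c'Δl = 23.37; W sinα = 84.5
Slice 3: Δl = 1.9/cos21.3° = 2.039 m; N'_3 = 287·cos21.3° = 267.4; c'Δl = 15.09; W sinα = 104.3
Slice 4: Δl = 2.9/cos32.0° = 3.420 m; N'_4 = 373·cos32.0° = 316.3; c'Δl = 25.31; W sinα = 197.7
Slice 5: Δl = 2.2/cos44.9° = 3.106 m; N'_5 = 199·cos44.9° = 141.0; c'Δl = 22.98; W sinα = 140.5
Slice 6: Δl = 2.1/cos58.7° = 4.042 m; N'_6 = 83·cos58.7° = 43.1; c'Δl = 29.91; W sinα = 70.9
Σc'Δl = 132.9 kN/m; ΣN' = 1298.7 kN/m; ΣW sinα = 598.5 kN/m
Resisting = 132.9 + 1298.7·tan30.4° = 132.9 + 761.9 = 894.9 kN/m
FS = 894.9 / 598.5 = 1.495

FS = 1.50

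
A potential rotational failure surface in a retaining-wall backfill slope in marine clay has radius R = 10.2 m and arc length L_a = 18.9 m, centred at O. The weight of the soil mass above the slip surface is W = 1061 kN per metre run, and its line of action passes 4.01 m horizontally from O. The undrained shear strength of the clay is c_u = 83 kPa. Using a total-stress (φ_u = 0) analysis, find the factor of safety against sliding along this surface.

Taking moments about the centre O, the resisting moment is provided by the undrained shear strength acting along the arc:
M_R = c_u·L_a·R = 83·18.90·10.2 = 16000.7 kN·m/m
M_D = W·d = 1061·4.01 = 4254.6 kN·m/m
FS = M_R / M_D = 16000.7 / 4254.6 = 3.761

FS = 3.76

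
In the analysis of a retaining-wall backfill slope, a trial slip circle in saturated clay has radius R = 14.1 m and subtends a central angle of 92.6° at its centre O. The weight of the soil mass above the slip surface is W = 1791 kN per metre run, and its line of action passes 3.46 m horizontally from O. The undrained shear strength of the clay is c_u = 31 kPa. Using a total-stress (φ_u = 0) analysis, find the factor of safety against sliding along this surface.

Taking moments about the centre O, the resisting moment is provided by the undrained shear strength acting along the arc:
Arc length L_a = R·θ = 14.1·(92.6°·π/180) = 14.1·1.6162 = 22.79 m
M_R = c_u·L_a·R = 31·22.79·14.1 = 9960.7 kN·m/m
M_D = W·d = 1791·3.46 = 6196.9 kN·m/m
FS = M_R / M_D = 9960.7 / 6196.9 = 1.607

FS = 1.61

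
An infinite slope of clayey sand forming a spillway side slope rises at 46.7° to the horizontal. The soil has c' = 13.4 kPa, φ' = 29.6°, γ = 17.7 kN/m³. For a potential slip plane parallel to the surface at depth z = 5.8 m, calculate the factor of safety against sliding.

For an infinite slope with a slip plane parallel to the surface (no pore pressure): FS = [c' + γz cos²β tanφ'] / [γz sinβ cosβ].
γz = 17.7·5.8 = 102.66 kN/m²
Numerator = 13.4 + 102.66·cos²46.7°·tan29.6° = 13.4 + 102.66·0.4703·0.5681 = 40.830 kPa
Denominator = 102.66·sin46.7°·cos46.7° = 102.66·0.7278·0.6858 = 51.240 kPa
FS = 40.830 / 51.240 = 0.797

FS = 0.80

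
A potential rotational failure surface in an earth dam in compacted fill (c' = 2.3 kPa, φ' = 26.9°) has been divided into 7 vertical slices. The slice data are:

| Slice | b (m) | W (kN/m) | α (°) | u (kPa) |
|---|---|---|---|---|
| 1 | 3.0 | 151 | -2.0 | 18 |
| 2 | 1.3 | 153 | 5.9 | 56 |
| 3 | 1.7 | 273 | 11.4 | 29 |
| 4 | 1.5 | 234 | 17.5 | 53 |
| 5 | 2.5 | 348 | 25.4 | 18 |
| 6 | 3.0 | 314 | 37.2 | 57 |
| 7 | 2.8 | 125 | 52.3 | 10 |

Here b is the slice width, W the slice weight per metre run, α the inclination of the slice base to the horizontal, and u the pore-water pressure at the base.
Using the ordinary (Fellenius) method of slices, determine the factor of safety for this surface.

FS = 0.84

Ordinary method of slices: FS = Σ[c'·Δl_i + (W_i cosα_i − u_i·Δl_i)·tanφ'] / Σ W_i sinα_i, with Δl_i = b_i / cosα_i.
Slice 1: Δl = 3.0/cos(-2.0°) = 3.002 m; N'_1 = 151·cos(-2.0°) − 18·3.002 = 96.9; c'Δl = 6.90; W sinα = -5.3
Slice 2: Δl = 1.3/cos5.9° = 1.307 m; N'_2 = 153·cos5.9° − 56·1.307 = 79.0; c'Δl = 3.01; W sinα = 15.7
Slice 3: Δl = 1.7/cos11.4° = 1.734 m; N'_3 = 273·cos11.4° − 29·1.734 = 217.3; c'Δl = 3.99; W sinα = 54.0
Slice 4: Δl = 1.5/cos17.5° = 1.573 m; N'_4 = 234·cos17.5° − 53·1.573 = 139.8; c'Δl = 3.62; W sinα = 70.4
Slice 5: Δl = 2.5/cos25.4° = 2.768 m; N'_5 = 348·cos25.4° − 18·2.768 = 264.5; c'Δl = 6.37; W sinα = 149.3
Slice 6: Δl = 3.0/cos37.2° = 3.766 m; N'_6 = 314·cos37.2° − 57·3.766 = 35.4; c'Δl = 8.66; W sinα = 189.8
Slice 7: Δl = 2.8/cos52.3° = 4.579 m; N'_7 = 125·cos52.3° − 10·4.579 = 30.7; c'Δl = 10.53; W sinα = 98.9
Σc'Δl = 43.1 kN/m; ΣN' = 863.6 kN/m; ΣW sinα = 572.8 kN/m
Resisting = 43.1 + 863.6·tan26.9° = 43.1 + 438.1 = 481.2 kN/m
FS = 481.2 / 572.8 = 0.840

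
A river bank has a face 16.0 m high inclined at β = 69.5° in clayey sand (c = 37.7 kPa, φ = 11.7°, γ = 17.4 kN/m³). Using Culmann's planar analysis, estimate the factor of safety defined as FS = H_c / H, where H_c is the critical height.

H_c = (4c/γ) · sinβ cosφ / [1 − cos(β − φ)]
    = (4·37.7/17.4) · sin69.5°·cos11.7° / [1 − cos57.8°]
    = 8.667 · 0.9172 / 0.4671 = 17.02 m
FS = H_c / H = 17.02 / 16.0 = 1.064

FS = 1.06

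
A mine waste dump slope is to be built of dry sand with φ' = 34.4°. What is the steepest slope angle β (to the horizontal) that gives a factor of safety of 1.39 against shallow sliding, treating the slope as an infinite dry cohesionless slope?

β = 26.2°

For an infinite dry cohesionless slope FS = tanφ'/tanβ, so tanβ = tanφ' / FS.
tanβ = tan34.4° / 1.39 = 0.6847 / 1.39 = 0.4926
β = arctan(0.4926) = 26.22°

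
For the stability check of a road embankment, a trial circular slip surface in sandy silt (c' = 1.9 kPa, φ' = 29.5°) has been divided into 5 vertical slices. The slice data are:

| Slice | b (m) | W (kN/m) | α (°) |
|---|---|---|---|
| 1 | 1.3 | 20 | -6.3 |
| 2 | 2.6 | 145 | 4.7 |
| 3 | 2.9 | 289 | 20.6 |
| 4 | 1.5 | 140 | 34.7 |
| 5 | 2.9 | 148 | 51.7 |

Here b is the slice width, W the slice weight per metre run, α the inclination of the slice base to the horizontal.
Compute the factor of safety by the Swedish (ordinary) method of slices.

Ordinary method of slices: FS = Σ[c'·Δl_i + (W_i cosα_i)·tanφ'] / Σ W_i sinα_i, with Δl_i = b_i / cosα_i.
Slice 1: Δl = 1.3/cos(-6.3°) = 1.308 m; N'_1 = 20·cos(-6.3°) = 19.9; c'Δl = 2.49; W sinα = -2.2
Slice 2: Δl = 2.6/cos4.7° = 2.609 m; N'_2 = 145·cos4.7° = 144.5; c'Δl = 4.96; W sinα = 11.9
Slice 3: Δl = 2.9/cos20.6° = 3.098 m; N'_3 = 289·cos20.6° = 270.5; c'Δl = 5.89; W sinα = 101.7
Slice 4: Δl = 1.5/cos34.7° = 1.824 m; N'_4 = 140·cos34.7° = 115.1; c'Δl = 3.47; W sinα = 79.7
Slice 5: Δl = 2.9/cos51.7° = 4.679 m; N'_5 = 148·cos51.7° = 91.7; c'Δl = 8.89; W sinα = 116.1
Σc'Δl = 25.7 kN/m; ΣN' = 641.7 kN/m; ΣW sinα = 307.2 kN/m
Resisting = 25.7 + 641.7·tan29.5° = 25.7 + 363.1 = 388.8 kN/m
FS = 388.8 / 307.2 = 1.265

FS = 1.27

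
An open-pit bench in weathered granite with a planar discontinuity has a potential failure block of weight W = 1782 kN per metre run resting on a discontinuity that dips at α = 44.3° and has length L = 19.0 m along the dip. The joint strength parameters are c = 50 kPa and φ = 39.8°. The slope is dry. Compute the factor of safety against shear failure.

FS = 1.62

Resolving the block weight along and normal to the plane and applying the Mohr–Coulomb strength on the joint:
N' = W cosα = 1782·cos44.3° = 1275.4 kN/m
Driving force T = W sinα = 1782·sin44.3° = 1244.6 kN/m
Resisting force R = c·L + N'·tanφ = 50·19.0 + 1275.4·tan39.8° = 950.0 + 1062.6 = 2012.6 kN/m
FS = R / T = 2012.6 / 1244.6 = 1.617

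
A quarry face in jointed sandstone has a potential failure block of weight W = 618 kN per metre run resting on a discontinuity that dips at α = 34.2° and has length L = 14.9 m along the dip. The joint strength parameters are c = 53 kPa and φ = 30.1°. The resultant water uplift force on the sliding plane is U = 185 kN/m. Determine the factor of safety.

FS = 2.82

Resolving the block weight along and normal to the plane and applying the Mohr–Coulomb strength on the joint:
N' = W cosα − U = 618·cos34.2° − 185 = 326.1 kN/m
Driving force T = W sinα = 618·sin34.2° = 347.4 kN/m
Resisting force R = c·L + N'·tanφ = 53·14.9 + 326.1·tan30.1° = 789.7 + 189.1 = 978.8 kN/m
FS = R / T = 978.8 / 347.4 = 2.818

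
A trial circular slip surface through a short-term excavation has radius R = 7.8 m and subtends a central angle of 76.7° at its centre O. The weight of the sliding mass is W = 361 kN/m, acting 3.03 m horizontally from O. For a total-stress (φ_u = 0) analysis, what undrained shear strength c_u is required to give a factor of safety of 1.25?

c_u = 16.8 kPa

FS = c_u·L_a·R / (W·d), so c_u = FS·W·d / (L_a·R).
Arc length L_a = R·θ = 7.8·(76.7°·π/180) = 7.8·1.3387 = 10.44 m
c_u = 1.25·361·3.03 / (10.44·7.8) = 1367.3 / 81.44 = 16.79 kPa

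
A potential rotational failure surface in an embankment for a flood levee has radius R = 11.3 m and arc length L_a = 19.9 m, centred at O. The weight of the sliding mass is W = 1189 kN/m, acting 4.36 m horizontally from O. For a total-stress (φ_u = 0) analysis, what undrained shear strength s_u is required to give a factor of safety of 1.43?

s_u = 33.0 kPa

FS = s_u·L_a·R / (W·d), so s_u = FS·W·d / (L_a·R).
s_u = 1.43·1189·4.36 / (19.90·11.3) = 7413.2 / 224.87 = 32.97 kPa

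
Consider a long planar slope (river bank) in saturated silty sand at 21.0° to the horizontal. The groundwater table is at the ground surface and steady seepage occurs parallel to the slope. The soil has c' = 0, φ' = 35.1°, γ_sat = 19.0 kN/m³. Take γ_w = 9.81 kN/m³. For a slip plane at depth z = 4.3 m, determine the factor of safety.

FS = 0.89

With seepage parallel to the slope and the water table at the surface, the effective normal stress on the slip plane uses the buoyant unit weight γ' = γ_sat − γ_w while the driving shear stress uses γ_sat:
FS = [c' + γ' z cos²β tanφ'] / [γ_sat z sinβ cosβ]
(For c' = 0 this reduces to FS = (γ'/γ_sat)·tanφ'/tanβ.)
γ' = 19.0 − 9.81 = 9.19 kN/m³
Numerator = 0.0 + 9.19·4.3·cos²21.0°·tan35.1° = 0.0 + 9.19·4.3·0.8716·0.7028 = 24.206 kPa
Denominator = 19.0·4.3·sin21.0°·cos21.0° = 19.0·4.3·0.3584·0.9336 = 27.334 kPa
FS = 24.206 / 27.334 = 0.886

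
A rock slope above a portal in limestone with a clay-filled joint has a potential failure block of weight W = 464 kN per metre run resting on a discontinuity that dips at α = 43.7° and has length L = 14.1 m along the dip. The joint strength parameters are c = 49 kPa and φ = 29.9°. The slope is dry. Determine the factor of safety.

Resolving the block weight along and normal to the plane and applying the Mohr–Coulomb strength on the joint:
N' = W cosα = 464·cos43.7° = 335.5 kN/m
Driving force T = W sinα = 464·sin43.7° = 320.6 kN/m
Resisting force R = c·L + N'·tanφ = 49·14.1 + 335.5·tan29.9° = 690.9 + 192.9 = 883.8 kN/m
FS = R / T = 883.8 / 320.6 = 2.757

FS = 2.76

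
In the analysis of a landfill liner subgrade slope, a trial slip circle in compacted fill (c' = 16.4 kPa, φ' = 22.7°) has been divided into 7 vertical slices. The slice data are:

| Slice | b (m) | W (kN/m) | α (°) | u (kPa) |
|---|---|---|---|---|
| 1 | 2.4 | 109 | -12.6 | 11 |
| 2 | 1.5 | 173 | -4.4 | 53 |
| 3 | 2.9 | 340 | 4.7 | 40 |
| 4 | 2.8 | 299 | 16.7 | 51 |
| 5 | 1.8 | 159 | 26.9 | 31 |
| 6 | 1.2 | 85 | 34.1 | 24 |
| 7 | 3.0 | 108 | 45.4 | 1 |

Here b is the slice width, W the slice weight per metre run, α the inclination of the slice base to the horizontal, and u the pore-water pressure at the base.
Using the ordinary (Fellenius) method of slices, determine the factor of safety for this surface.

FS = 2.15

Ordinary method of slices: FS = Σ[c'·Δl_i + (W_i cosα_i − u_i·Δl_i)·tanφ'] / Σ W_i sinα_i, with Δl_i = b_i / cosα_i.
Slice 1: Δl = 2.4/cos(-12.6°) = 2.459 m; N'_1 = 109·cos(-12.6°) − 11·2.459 = 79.3; c'Δl = 40.33; W sinα = -23.8
Slice 2: Δl = 1.5/cos(-4.4°) = 1.504 m; N'_2 = 173·cos(-4.4°) − 53·1.504 = 92.8; c'Δl = 24.67; W sinα = -13.3
Slice 3: Δl = 2.9/cos4.7° = 2.910 m; N'_3 = 340·cos4.7° − 40·2.910 = 222.5; c'Δl = 47.72; W sinα = 27.9
Slice 4: Δl = 2.8/cos16.7° = 2.923 m; N'_4 = 299·cos16.7° − 51·2.923 = 137.3; c'Δl = 47.94; W sinα = 85.9
Slice 5: Δl = 1.8/cos26.9° = 2.018 m; N'_5 = 159·cos26.9° − 31·2.018 = 79.2; c'Δl = 33.10; W sinα = 71.9
Slice 6: Δl = 1.2/cos34.1° = 1.449 m; N'_6 = 85·cos34.1° − 24·1.449 = 35.6; c'Δl = 23.77; W sinα = 47.7
Slice 7: Δl = 3.0/cos45.4° = 4.273 m; N'_7 = 108·cos45.4° − 1·4.273 = 71.6; c'Δl = 70.07; W sinα = 76.9
Σc'Δl = 287.6 kN/m; ΣN' = 718.2 kN/m; ΣW sinα = 273.2 kN/m
Resisting = 287.6 + 718.2·tan22.7° = 287.6 + 300.4 = 588.0 kN/m
FS = 588.0 / 273.2 = 2.152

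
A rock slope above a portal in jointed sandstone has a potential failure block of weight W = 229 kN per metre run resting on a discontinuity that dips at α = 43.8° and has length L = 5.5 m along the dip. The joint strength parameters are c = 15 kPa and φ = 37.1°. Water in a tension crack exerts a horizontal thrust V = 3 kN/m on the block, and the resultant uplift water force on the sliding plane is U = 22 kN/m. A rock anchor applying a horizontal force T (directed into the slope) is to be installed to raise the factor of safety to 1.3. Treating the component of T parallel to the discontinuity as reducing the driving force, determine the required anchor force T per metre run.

T = 13 kN/m

Resolving forces along and normal to the sliding plane, with the horizontal anchor force T adding T·sinα to the effective normal force and T·cosα acting up the plane against the driving force:
FS = [cL + (W cosα − U − V sinα + T sinα) tanφ] / [W sinα + V cosα − T cosα]
Without the anchor: N' = 141.2 kN/m, driving T_d = 160.7 kN/m, resisting R = 15·5.5 + 141.2·tan37.1° = 189.3 kN/m, FS = 1.18.
Setting FS = 1.3 and solving for T:
1.3·(160.7 − T cos43.8°) = 189.3 + T sin43.8°·tan37.1°
T·(sin43.8°·tan37.1° + 1.3·cos43.8°) = 1.3·160.7 − 189.3
T·(0.6921·0.7563 + 1.3·0.7218) = 208.9 − 189.3 = 19.6
T·1.4618 = 19.6
T = 13.4 kN/m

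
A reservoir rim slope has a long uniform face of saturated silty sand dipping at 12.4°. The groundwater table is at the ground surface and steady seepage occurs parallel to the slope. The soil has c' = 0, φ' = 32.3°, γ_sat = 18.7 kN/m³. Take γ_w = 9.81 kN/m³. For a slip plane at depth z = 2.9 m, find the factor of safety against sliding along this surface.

FS = 1.37

With seepage parallel to the slope and the water table at the surface, the effective normal stress on the slip plane uses the buoyant unit weight γ' = γ_sat − γ_w while the driving shear stress uses γ_sat:
FS = [c' + γ' z cos²β tanφ'] / [γ_sat z sinβ cosβ]
(For c' = 0 this reduces to FS = (γ'/γ_sat)·tanφ'/tanβ.)
γ' = 18.7 − 9.81 = 8.89 kN/m³
Numerator = 0.0 + 8.89·2.9·cos²12.4°·tan32.3° = 0.0 + 8.89·2.9·0.9539·0.6322 = 15.547 kPa
Denominator = 18.7·2.9·sin12.4°·cos12.4° = 18.7·2.9·0.2147·0.9767 = 11.373 kPa
FS = 15.547 / 11.373 = 1.367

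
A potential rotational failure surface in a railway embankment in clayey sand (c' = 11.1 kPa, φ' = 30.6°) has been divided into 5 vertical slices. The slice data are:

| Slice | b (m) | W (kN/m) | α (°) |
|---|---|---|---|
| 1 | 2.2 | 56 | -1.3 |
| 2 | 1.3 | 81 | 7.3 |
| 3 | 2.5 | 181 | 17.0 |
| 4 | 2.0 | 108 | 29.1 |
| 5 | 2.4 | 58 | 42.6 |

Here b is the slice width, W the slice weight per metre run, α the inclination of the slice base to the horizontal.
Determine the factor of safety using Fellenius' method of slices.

Ordinary method of slices: FS = Σ[c'·Δl_i + (W_i cosα_i)·tanφ'] / Σ W_i sinα_i, with Δl_i = b_i / cosα_i.
Slice 1: Δl = 2.2/cos(-1.3°) = 2.201 m; N'_1 = 56·cos(-1.3°) = 56.0; c'Δl = 24.43; W sinα = -1.3
Slice 2: Δl = 1.3/cos7.3° = 1.311 m; N'_2 = 81·cos7.3° = 80.3; c'Δl = 14.55; W sinα = 10.3
Slice 3: Δl = 2.5/cos17.0° = 2.614 m; N'_3 = 181·cos17.0° = 173.1; c'Δl = 29.02; W sinα = 52.9
Slice 4: Δl = 2.0/cos29.1° = 2.289 m; N'_4 = 108·cos29.1° = 94.4; c'Δl = 25.41; W sinα = 52.5
Slice 5: Δl = 2.4/cos42.6° = 3.260 m; N'_5 = 58·cos42.6° = 42.7; c'Δl = 36.19; W sinα = 39.3
Σc'Δl = 129.6 kN/m; ΣN' = 446.5 kN/m; ΣW sinα = 153.7 kN/m
Resisting = 129.6 + 446.5·tan30.6° = 129.6 + 264.0 = 393.6 kN/m
FS = 393.6 / 153.7 = 2.561

FS = 2.56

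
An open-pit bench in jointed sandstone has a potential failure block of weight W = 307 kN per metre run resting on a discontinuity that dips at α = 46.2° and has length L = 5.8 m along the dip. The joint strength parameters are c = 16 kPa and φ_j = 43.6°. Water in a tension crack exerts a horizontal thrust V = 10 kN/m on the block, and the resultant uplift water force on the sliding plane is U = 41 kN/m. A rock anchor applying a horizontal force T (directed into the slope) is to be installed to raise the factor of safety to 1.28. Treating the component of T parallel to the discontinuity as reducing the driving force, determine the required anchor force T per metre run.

Resolving forces along and normal to the sliding plane, with the horizontal anchor force T adding T·sinα to the effective normal force and T·cosα acting up the plane against the driving force:
FS = [cL + (W cosα − U − V sinα + T sinα) tanφ_j] / [W sinα + V cosα − T cosα]
Without the anchor: N' = 164.3 kN/m, driving T_d = 228.5 kN/m, resisting R = 16·5.8 + 164.3·tan43.6° = 249.2 kN/m, FS = 1.09.
Setting FS = 1.28 and solving for T:
1.28·(228.5 − T cos46.2°) = 249.2 + T sin46.2°·tan43.6°
T·(sin46.2°·tan43.6° + 1.28·cos46.2°) = 1.28·228.5 − 249.2
T·(0.7218·0.9523 + 1.28·0.6921) = 292.5 − 249.2 = 43.2
T·1.5733 = 43.2
T = 27.5 kN/m

T = 27 kN/m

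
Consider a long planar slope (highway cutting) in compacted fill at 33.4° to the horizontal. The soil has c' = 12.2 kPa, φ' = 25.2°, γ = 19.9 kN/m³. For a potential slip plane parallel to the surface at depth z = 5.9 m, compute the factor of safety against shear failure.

For an infinite slope with a slip plane parallel to the surface (no pore pressure): FS = [c' + γz cos²β tanφ'] / [γz sinβ cosβ].
γz = 19.9·5.9 = 117.41 kN/m²
Numerator = 12.2 + 117.41·cos²33.4°·tan25.2° = 12.2 + 117.41·0.6970·0.4706 = 50.707 kPa
Denominator = 117.41·sin33.4°·cos33.4° = 117.41·0.5505·0.8348 = 53.958 kPa
FS = 50.707 / 53.958 = 0.940

FS = 0.94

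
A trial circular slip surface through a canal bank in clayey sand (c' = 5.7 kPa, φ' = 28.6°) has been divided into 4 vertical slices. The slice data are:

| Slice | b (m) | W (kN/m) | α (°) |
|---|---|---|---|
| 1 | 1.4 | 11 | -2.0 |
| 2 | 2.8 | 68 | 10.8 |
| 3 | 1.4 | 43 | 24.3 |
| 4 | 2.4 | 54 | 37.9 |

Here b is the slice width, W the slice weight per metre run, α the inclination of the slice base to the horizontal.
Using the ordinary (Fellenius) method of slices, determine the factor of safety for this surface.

FS = 2.17

Ordinary method of slices: FS = Σ[c'·Δl_i + (W_i cosα_i)·tanφ'] / Σ W_i sinα_i, with Δl_i = b_i / cosα_i.
Slice 1: Δl = 1.4/cos(-2.0°) = 1.401 m; N'_1 = 11·cos(-2.0°) = 11.0; c'Δl = 7.98; W sinα = -0.4
Slice 2: Δl = 2.8/cos10.8° = 2.850 m; N'_2 = 68·cos10.8° = 66.8; c'Δl = 16.25; W sinα = 12.7
Slice 3: Δl = 1.4/cos24.3° = 1.536 m; N'_3 = 43·cos24.3° = 39.2; c'Δl = 8.76; W sinα = 17.7
Slice 4: Δl = 2.4/cos37.9° = 3.042 m; N'_4 = 54·cos37.9° = 42.6; c'Δl = 17.34; W sinα = 33.2
Σc'Δl = 50.3 kN/m; ΣN' = 159.6 kN/m; ΣW sinα = 63.2 kN/m
Resisting = 50.3 + 159.6·tan28.6° = 50.3 + 87.0 = 137.3 kN/m
FS = 137.3 / 63.2 = 2.172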